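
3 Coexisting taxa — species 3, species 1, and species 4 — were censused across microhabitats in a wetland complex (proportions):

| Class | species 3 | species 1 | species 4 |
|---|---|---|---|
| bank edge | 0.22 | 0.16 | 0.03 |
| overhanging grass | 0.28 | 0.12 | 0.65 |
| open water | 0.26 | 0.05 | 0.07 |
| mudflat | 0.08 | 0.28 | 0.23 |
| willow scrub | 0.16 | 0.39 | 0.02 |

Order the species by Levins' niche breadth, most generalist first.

species 3 > species 1 > species 4

Σp_3ᵢ² = 0.22² + 0.28² + 0.26² + 0.08² + 0.16² = 0.0484 + 0.0784 + 0.0676 + 0.0064 + 0.0256 = 0.2264
B_3 = 1 / 0.2264 = 4.4170
Σp_1ᵢ² = 0.16² + 0.12² + 0.05² + 0.28² + 0.39² = 0.0256 + 0.0144 + 0.0025 + 0.0784 + 0.1521 = 0.2730
B_1 = 1 / 0.2730 = 3.6630
Σp_4ᵢ² = 0.03² + 0.65² + 0.07² + 0.23² + 0.02² = 0.0009 + 0.4225 + 0.0049 + 0.0529 + 0.0004 = 0.4816
B_4 = 1 / 0.4816 = 2.0764
Ranking by B (broadest → narrowest): species 3 (4.42) > species 1 (3.66) > species 4 (2.08)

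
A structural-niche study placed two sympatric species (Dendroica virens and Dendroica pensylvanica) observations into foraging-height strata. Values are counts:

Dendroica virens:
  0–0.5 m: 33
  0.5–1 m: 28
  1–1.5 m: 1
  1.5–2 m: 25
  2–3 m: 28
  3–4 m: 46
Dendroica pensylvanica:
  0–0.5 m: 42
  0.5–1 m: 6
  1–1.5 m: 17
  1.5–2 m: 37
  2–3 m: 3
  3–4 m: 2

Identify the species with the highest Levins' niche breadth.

Dendroica virens

Proportions for Dendroica virens (n=161): 33/161=0.2050, 28/161=0.1739, 1/161=0.0062, 25/161=0.1553, 28/161=0.1739, 46/161=0.2857
Proportions for Dendroica pensylvanica (n=107): 42/107=0.3925, 6/107=0.0561, 17/107=0.1589, 37/107=0.3458, 3/107=0.0280, 2/107=0.0187
Σp_vireᵢ² = 0.2050² + 0.1739² + 0.0062² + 0.1553² + 0.1739² + 0.2857² = 0.042025 + 0.030241 + 0.000038 + 0.024118 + 0.030241 + 0.081624 = 0.208287
B_vire = 1 / 0.208287 = 4.8011
Σp_pensᵢ² = 0.3925² + 0.0561² + 0.1589² + 0.3458² + 0.0280² + 0.0187² = 0.154056 + 0.003147 + 0.025249 + 0.119578 + 0.000784 + 0.000350 = 0.303164
B_pens = 1 / 0.303164 = 3.2985
Highest B → broadest niche (most generalist): Dendroica virens (B = 4.80).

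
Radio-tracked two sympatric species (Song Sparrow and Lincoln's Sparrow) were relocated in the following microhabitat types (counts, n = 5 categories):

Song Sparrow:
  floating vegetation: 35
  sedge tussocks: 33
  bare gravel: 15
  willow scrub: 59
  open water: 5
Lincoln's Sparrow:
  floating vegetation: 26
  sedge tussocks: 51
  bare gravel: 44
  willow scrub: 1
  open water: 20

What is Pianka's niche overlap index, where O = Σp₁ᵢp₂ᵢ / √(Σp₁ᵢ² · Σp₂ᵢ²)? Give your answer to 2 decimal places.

0.59

Proportions for Song Sparrow (n=147): 35/147=0.2381, 33/147=0.2245, 15/147=0.1020, 59/147=0.4014, 5/147=0.0340
Proportions for Lincoln's Sparrow (n=142): 26/142=0.1831, 51/142=0.3592, 44/142=0.3099, 1/142=0.0070, 20/142=0.1408
Σ p₁ᵢp₂ᵢ = 0.043596 + 0.080640 + 0.031610 + 0.002810 + 0.004787 = 0.163443
Σp_1ᵢ² = 0.2381² + 0.2245² + 0.1020² + 0.4014² + 0.0340² = 0.056692 + 0.050400 + 0.010404 + 0.161122 + 0.001156 = 0.279774
Σp_2ᵢ² = 0.1831² + 0.3592² + 0.3099² + 0.0070² + 0.1408² = 0.033526 + 0.129025 + 0.096038 + 0.000049 + 0.019825 = 0.278463
O = 0.163443 / √(0.279774 × 0.278463) = 0.163443 / 0.2791177 = 0.5856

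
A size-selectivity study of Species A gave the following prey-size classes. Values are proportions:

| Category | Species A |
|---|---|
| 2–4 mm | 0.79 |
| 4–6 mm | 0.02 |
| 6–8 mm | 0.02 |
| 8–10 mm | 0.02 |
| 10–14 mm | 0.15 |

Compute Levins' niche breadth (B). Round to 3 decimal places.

1.544

Σpᵢ² = 0.79² + 0.02² + 0.02² + 0.02² + 0.15² = 0.6241 + 0.0004 + 0.0004 + 0.0004 + 0.0225 = 0.6478
B = 1 / 0.6478 = 1.54369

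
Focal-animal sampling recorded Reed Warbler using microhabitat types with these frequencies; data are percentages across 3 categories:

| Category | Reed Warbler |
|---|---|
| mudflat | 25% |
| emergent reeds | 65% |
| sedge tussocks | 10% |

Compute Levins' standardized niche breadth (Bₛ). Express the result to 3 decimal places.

Convert percentages to proportions (divide by 100).
Σpᵢ² = 0.25² + 0.65² + 0.10² = 0.0625 + 0.4225 + 0.0100 = 0.4950
B = 1 / 0.4950 = 2.02020
Bₛ = (B − 1)/(n − 1) = (2.02020 − 1)/(3 − 1) = 1.02020/2 = 0.51010

0.510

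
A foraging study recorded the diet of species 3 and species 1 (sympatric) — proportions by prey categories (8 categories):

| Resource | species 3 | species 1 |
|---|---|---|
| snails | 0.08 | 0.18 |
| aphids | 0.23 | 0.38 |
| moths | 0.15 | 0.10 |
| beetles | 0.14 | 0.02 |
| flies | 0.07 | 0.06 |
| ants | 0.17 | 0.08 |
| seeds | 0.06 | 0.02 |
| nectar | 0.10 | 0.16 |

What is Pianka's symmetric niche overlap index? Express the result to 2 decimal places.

0.85

Σ p₁ᵢp₂ᵢ = 0.0144 + 0.0874 + 0.0150 + 0.0028 + 0.0042 + 0.0136 + 0.0012 + 0.0160 = 0.1546
Σp_1ᵢ² = 0.08² + 0.23² + 0.15² + 0.14² + 0.07² + 0.17² + 0.06² + 0.10² = 0.0064 + 0.0529 + 0.0225 + 0.0196 + 0.0049 + 0.0289 + 0.0036 + 0.0100 = 0.1488
Σp_2ᵢ² = 0.18² + 0.38² + 0.10² + 0.02² + 0.06² + 0.08² + 0.02² + 0.16² = 0.0324 + 0.1444 + 0.0100 + 0.0004 + 0.0036 + 0.0064 + 0.0004 + 0.0256 = 0.2232
O = 0.1546 / √(0.1488 × 0.2232) = 0.1546 / 0.18224 = 0.8483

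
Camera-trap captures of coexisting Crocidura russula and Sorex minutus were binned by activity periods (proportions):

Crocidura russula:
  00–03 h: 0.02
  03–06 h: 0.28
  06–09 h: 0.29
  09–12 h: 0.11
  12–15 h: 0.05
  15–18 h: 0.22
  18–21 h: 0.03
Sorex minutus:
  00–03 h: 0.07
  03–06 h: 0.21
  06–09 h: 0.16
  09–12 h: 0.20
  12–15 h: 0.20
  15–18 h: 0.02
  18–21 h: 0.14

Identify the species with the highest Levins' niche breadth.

Σp_russᵢ² = 0.02² + 0.28² + 0.29² + 0.11² + 0.05² + 0.22² + 0.03² = 0.0004 + 0.0784 + 0.0841 + 0.0121 + 0.0025 + 0.0484 + 0.0009 = 0.2268
B_russ = 1 / 0.2268 = 4.4092
Σp_minuᵢ² = 0.07² + 0.21² + 0.16² + 0.20² + 0.20² + 0.02² + 0.14² = 0.0049 + 0.0441 + 0.0256 + 0.0400 + 0.0400 + 0.0004 + 0.0196 = 0.1746
B_minu = 1 / 0.1746 = 5.7274
Highest B → broadest niche (most generalist): Sorex minutus (B = 5.73).

Sorex minutus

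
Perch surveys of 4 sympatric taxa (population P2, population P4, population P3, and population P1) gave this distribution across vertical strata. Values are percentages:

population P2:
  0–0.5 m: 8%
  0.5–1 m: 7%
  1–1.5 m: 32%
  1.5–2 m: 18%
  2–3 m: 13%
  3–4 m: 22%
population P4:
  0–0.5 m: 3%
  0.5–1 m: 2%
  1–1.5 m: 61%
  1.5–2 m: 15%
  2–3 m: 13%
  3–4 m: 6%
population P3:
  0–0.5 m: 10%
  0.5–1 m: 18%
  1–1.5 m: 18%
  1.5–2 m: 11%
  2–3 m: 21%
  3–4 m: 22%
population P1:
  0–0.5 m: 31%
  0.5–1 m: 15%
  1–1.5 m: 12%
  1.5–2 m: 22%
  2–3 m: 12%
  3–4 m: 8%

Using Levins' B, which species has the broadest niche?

population P3

Convert percentages to proportions (divide by 100).
Σp_P2ᵢ² = 0.08² + 0.07² + 0.32² + 0.18² + 0.13² + 0.22² = 0.0064 + 0.0049 + 0.1024 + 0.0324 + 0.0169 + 0.0484 = 0.2114
B_P2 = 1 / 0.2114 = 4.7304
Σp_P4ᵢ² = 0.03² + 0.02² + 0.61² + 0.15² + 0.13² + 0.06² = 0.0009 + 0.0004 + 0.3721 + 0.0225 + 0.0169 + 0.0036 = 0.4164
B_P4 = 1 / 0.4164 = 2.4015
Σp_P3ᵢ² = 0.10² + 0.18² + 0.18² + 0.11² + 0.21² + 0.22² = 0.0100 + 0.0324 + 0.0324 + 0.0121 + 0.0441 + 0.0484 = 0.1794
B_P3 = 1 / 0.1794 = 5.5741
Σp_P1ᵢ² = 0.31² + 0.15² + 0.12² + 0.22² + 0.12² + 0.08² = 0.0961 + 0.0225 + 0.0144 + 0.0484 + 0.0144 + 0.0064 = 0.2022
B_P1 = 1 / 0.2022 = 4.9456
Highest B → broadest niche (most generalist): population P3 (B = 5.57).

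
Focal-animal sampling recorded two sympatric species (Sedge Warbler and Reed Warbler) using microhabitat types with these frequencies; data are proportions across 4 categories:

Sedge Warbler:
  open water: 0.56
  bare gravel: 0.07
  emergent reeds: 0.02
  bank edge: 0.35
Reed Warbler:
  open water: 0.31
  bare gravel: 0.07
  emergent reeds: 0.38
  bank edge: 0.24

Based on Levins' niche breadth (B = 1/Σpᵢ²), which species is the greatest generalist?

Σp_Sedgᵢ² = 0.56² + 0.07² + 0.02² + 0.35² = 0.3136 + 0.0049 + 0.0004 + 0.1225 = 0.4414
B_Sedg = 1 / 0.4414 = 2.2655
Σp_Reedᵢ² = 0.31² + 0.07² + 0.38² + 0.24² = 0.0961 + 0.0049 + 0.1444 + 0.0576 = 0.3030
B_Reed = 1 / 0.3030 = 3.3003
Highest B → broadest niche (most generalist): Reed Warbler (B = 3.30).

Reed Warbler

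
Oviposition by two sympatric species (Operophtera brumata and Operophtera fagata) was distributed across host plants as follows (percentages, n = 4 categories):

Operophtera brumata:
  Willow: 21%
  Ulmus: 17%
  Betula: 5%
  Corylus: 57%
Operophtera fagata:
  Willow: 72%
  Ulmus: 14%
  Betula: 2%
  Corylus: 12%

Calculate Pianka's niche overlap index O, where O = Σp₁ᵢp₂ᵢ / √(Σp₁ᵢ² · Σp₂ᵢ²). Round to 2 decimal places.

Convert percentages to proportions (divide by 100).
Σ p₁ᵢp₂ᵢ = 0.1512 + 0.0238 + 0.0010 + 0.0684 = 0.2444
Σp_1ᵢ² = 0.21² + 0.17² + 0.05² + 0.57² = 0.0441 + 0.0289 + 0.0025 + 0.3249 = 0.4004
Σp_2ᵢ² = 0.72² + 0.14² + 0.02² + 0.12² = 0.5184 + 0.0196 + 0.0004 + 0.0144 = 0.5528
O = 0.2444 / √(0.4004 × 0.5528) = 0.2444 / 0.47047 = 0.5195

0.52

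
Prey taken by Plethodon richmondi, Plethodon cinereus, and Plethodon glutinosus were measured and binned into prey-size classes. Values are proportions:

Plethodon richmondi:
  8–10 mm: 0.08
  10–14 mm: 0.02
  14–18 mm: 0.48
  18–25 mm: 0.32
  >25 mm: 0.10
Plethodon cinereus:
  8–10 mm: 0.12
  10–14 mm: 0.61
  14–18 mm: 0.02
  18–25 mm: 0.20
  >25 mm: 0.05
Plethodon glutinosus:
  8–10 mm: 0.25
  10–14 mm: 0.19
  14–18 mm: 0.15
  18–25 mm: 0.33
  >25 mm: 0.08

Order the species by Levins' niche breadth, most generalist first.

Plethodon glutinosus > Plethodon richmondi > Plethodon cinereus

Σp_richᵢ² = 0.08² + 0.02² + 0.48² + 0.32² + 0.10² = 0.0064 + 0.0004 + 0.2304 + 0.1024 + 0.0100 = 0.3496
B_rich = 1 / 0.3496 = 2.8604
Σp_cineᵢ² = 0.12² + 0.61² + 0.02² + 0.20² + 0.05² = 0.0144 + 0.3721 + 0.0004 + 0.0400 + 0.0025 = 0.4294
B_cine = 1 / 0.4294 = 2.3288
Σp_glutᵢ² = 0.25² + 0.19² + 0.15² + 0.33² + 0.08² = 0.0625 + 0.0361 + 0.0225 + 0.1089 + 0.0064 = 0.2364
B_glut = 1 / 0.2364 = 4.2301
Ranking by B (broadest → narrowest): Plethodon glutinosus (4.23) > Plethodon richmondi (2.86) > Plethodon cinereus (2.33)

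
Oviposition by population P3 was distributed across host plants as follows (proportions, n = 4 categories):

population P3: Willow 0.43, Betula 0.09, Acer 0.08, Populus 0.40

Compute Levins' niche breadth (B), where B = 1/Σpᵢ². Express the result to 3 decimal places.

Σpᵢ² = 0.43² + 0.09² + 0.08² + 0.40² = 0.1849 + 0.0081 + 0.0064 + 0.1600 = 0.3594
B = 1 / 0.3594 = 2.78242

2.782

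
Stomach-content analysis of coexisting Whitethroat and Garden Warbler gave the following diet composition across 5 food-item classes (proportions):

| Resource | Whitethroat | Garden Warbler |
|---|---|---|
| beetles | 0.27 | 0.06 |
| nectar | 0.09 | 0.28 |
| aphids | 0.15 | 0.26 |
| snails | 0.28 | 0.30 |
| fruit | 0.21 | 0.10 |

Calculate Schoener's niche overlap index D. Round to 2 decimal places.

Σ|p₁ᵢ − p₂ᵢ| = 0.21 + 0.19 + 0.11 + 0.02 + 0.11 = 0.64
D = 1 − ½ × 0.64 = 1 − 0.320 = 0.6800

0.68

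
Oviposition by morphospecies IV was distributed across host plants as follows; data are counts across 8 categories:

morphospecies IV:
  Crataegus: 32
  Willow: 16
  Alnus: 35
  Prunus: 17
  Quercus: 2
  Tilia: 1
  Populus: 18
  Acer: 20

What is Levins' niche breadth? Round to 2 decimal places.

5.64

Proportions for morphospecies IV (n=141): 32/141=0.2270, 16/141=0.1135, 35/141=0.2482, 17/141=0.1206, 2/141=0.0142, 1/141=0.0071, 18/141=0.1277, 20/141=0.1418
Σpᵢ² = 0.2270² + 0.1135² + 0.2482² + 0.1206² + 0.0142² + 0.0071² + 0.1277² + 0.1418² = 0.051529 + 0.012882 + 0.061603 + 0.014544 + 0.000202 + 0.000050 + 0.016307 + 0.020107 = 0.177224
B = 1 / 0.177224 = 5.6426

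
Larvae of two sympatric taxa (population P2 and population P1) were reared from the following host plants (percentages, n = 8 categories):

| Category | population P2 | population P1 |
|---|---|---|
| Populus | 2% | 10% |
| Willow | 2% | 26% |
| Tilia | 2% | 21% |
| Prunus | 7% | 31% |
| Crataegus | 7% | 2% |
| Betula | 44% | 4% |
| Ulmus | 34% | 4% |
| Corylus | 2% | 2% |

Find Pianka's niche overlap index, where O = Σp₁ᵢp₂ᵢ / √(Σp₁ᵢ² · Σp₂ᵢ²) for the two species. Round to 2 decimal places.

0.25

Convert percentages to proportions (divide by 100).
Σ p₁ᵢp₂ᵢ = 0.0020 + 0.0052 + 0.0042 + 0.0217 + 0.0014 + 0.0176 + 0.0136 + 0.0004 = 0.0661
Σp_1ᵢ² = 0.02² + 0.02² + 0.02² + 0.07² + 0.07² + 0.44² + 0.34² + 0.02² = 0.0004 + 0.0004 + 0.0004 + 0.0049 + 0.0049 + 0.1936 + 0.1156 + 0.0004 = 0.3206
Σp_2ᵢ² = 0.10² + 0.26² + 0.21² + 0.31² + 0.02² + 0.04² + 0.04² + 0.02² = 0.0100 + 0.0676 + 0.0441 + 0.0961 + 0.0004 + 0.0016 + 0.0016 + 0.0004 = 0.2218
O = 0.0661 / √(0.3206 × 0.2218) = 0.0661 / 0.26666 = 0.2479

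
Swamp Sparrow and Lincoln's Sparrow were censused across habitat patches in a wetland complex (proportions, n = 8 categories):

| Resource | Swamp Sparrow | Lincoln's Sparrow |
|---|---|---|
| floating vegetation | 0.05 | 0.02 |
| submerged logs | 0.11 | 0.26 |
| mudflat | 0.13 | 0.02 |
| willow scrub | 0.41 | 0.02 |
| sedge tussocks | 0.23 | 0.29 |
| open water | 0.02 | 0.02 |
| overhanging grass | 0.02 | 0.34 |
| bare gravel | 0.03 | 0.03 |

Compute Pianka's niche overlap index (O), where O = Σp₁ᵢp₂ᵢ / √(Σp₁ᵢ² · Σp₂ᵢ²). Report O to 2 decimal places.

Σ p₁ᵢp₂ᵢ = 0.0010 + 0.0286 + 0.0026 + 0.0082 + 0.0667 + 0.0004 + 0.0068 + 0.0009 = 0.1152
Σp_1ᵢ² = 0.05² + 0.11² + 0.13² + 0.41² + 0.23² + 0.02² + 0.02² + 0.03² = 0.0025 + 0.0121 + 0.0169 + 0.1681 + 0.0529 + 0.0004 + 0.0004 + 0.0009 = 0.2542
Σp_2ᵢ² = 0.02² + 0.26² + 0.02² + 0.02² + 0.29² + 0.02² + 0.34² + 0.03² = 0.0004 + 0.0676 + 0.0004 + 0.0004 + 0.0841 + 0.0004 + 0.1156 + 0.0009 = 0.2698
O = 0.1152 / √(0.2542 × 0.2698) = 0.1152 / 0.26188 = 0.4399

0.44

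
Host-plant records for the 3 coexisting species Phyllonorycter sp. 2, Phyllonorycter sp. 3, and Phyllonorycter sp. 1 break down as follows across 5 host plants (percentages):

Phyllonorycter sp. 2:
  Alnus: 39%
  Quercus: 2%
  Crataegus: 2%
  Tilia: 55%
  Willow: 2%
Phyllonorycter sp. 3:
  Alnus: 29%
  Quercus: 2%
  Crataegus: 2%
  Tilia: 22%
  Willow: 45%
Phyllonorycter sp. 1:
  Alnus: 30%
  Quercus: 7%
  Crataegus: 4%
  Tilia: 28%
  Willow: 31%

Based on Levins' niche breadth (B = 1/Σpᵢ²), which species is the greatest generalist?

Phyllonorycter sp. 1

Convert percentages to proportions (divide by 100).
Σp_2ᵢ² = 0.39² + 0.02² + 0.02² + 0.55² + 0.02² = 0.1521 + 0.0004 + 0.0004 + 0.3025 + 0.0004 = 0.4558
B_2 = 1 / 0.4558 = 2.1939
Σp_3ᵢ² = 0.29² + 0.02² + 0.02² + 0.22² + 0.45² = 0.0841 + 0.0004 + 0.0004 + 0.0484 + 0.2025 = 0.3358
B_3 = 1 / 0.3358 = 2.9780
Σp_1ᵢ² = 0.30² + 0.07² + 0.04² + 0.28² + 0.31² = 0.0900 + 0.0049 + 0.0016 + 0.0784 + 0.0961 = 0.2710
B_1 = 1 / 0.2710 = 3.6900
Highest B → broadest niche (most generalist): Phyllonorycter sp. 1 (B = 3.69).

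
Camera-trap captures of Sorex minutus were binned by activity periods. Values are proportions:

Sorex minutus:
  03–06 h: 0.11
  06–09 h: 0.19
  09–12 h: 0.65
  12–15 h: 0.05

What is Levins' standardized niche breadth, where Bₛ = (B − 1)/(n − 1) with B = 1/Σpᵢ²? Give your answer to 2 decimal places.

Σpᵢ² = 0.11² + 0.19² + 0.65² + 0.05² = 0.0121 + 0.0361 + 0.4225 + 0.0025 = 0.4732
B = 1 / 0.4732 = 2.1133
Bₛ = (B − 1)/(n − 1) = (2.1133 − 1)/(4 − 1) = 1.1133/3 = 0.3711

0.37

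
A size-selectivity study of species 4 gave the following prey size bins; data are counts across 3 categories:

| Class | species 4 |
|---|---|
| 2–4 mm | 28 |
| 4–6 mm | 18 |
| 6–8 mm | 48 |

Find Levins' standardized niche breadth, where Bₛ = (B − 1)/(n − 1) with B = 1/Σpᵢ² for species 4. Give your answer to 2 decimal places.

Proportions for species 4 (n=94): 28/94=0.2979, 18/94=0.1915, 48/94=0.5106
Σpᵢ² = 0.2979² + 0.1915² + 0.5106² = 0.088744 + 0.036672 + 0.260712 = 0.386128
B = 1 / 0.386128 = 2.5898
Bₛ = (B − 1)/(n − 1) = (2.5898 − 1)/(3 − 1) = 1.5898/2 = 0.7949

0.79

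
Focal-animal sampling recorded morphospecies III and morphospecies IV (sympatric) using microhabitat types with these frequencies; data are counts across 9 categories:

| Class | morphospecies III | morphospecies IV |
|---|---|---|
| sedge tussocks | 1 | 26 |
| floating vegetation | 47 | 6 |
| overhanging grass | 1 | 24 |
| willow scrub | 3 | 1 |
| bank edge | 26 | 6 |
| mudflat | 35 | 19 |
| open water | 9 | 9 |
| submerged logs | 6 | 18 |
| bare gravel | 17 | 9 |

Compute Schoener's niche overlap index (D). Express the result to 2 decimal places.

0.46

Proportions for morphospecies III (n=145): 1/145=0.0069, 47/145=0.3241, 1/145=0.0069, 3/145=0.0207, 26/145=0.1793, 35/145=0.2414, 9/145=0.0621, 6/145=0.0414, 17/145=0.1172
Proportions for morphospecies IV (n=118): 26/118=0.2203, 6/118=0.0508, 24/118=0.2034, 1/118=0.0085, 6/118=0.0508, 19/118=0.1610, 9/118=0.0763, 18/118=0.1525, 9/118=0.0763
Σ|p₁ᵢ − p₂ᵢ| = 0.2134 + 0.2733 + 0.1965 + 0.0122 + 0.1285 + 0.0804 + 0.0142 + 0.1111 + 0.0409 = 1.0705
D = 1 − ½ × 1.0705 = 1 − 0.53525 = 0.46475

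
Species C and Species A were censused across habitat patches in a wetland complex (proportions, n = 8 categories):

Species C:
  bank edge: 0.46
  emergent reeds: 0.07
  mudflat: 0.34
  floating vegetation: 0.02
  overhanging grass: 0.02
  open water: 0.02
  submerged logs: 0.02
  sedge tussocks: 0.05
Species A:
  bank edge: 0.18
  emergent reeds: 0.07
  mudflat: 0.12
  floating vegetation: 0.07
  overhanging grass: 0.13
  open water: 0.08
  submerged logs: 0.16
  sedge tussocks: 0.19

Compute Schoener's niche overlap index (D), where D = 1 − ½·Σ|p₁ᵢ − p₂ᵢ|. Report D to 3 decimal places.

Σ|p₁ᵢ − p₂ᵢ| = 0.28 + 0.00 + 0.22 + 0.05 + 0.11 + 0.06 + 0.14 + 0.14 = 1.00
D = 1 − ½ × 1.00 = 1 − 0.500 = 0.50000

0.500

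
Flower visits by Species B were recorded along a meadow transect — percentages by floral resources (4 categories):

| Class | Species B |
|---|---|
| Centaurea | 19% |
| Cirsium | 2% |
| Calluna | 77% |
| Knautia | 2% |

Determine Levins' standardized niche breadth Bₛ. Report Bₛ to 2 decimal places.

0.20

Convert percentages to proportions (divide by 100).
Σpᵢ² = 0.19² + 0.02² + 0.77² + 0.02² = 0.0361 + 0.0004 + 0.5929 + 0.0004 = 0.6298
B = 1 / 0.6298 = 1.5878
Bₛ = (B − 1)/(n − 1) = (1.5878 − 1)/(4 − 1) = 0.5878/3 = 0.1959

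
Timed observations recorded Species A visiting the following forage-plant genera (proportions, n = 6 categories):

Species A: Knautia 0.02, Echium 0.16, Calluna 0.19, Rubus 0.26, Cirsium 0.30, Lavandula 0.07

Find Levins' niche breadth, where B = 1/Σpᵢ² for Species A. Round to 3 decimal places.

4.452

Σpᵢ² = 0.02² + 0.16² + 0.19² + 0.26² + 0.30² + 0.07² = 0.0004 + 0.0256 + 0.0361 + 0.0676 + 0.0900 + 0.0049 = 0.2246
B = 1 / 0.2246 = 4.45236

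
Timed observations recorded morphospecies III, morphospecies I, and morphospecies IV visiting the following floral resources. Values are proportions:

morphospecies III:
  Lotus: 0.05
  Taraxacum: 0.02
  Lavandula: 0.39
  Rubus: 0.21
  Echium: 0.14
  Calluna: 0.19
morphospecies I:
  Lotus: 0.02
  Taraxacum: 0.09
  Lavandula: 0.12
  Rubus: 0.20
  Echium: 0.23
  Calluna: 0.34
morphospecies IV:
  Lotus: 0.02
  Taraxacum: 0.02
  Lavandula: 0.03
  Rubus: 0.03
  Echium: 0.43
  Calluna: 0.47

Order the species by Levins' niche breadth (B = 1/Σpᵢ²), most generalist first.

morphospecies I > morphospecies III > morphospecies IV

Σp_IIIᵢ² = 0.05² + 0.02² + 0.39² + 0.21² + 0.14² + 0.19² = 0.0025 + 0.0004 + 0.1521 + 0.0441 + 0.0196 + 0.0361 = 0.2548
B_III = 1 / 0.2548 = 3.9246
Σp_Iᵢ² = 0.02² + 0.09² + 0.12² + 0.20² + 0.23² + 0.34² = 0.0004 + 0.0081 + 0.0144 + 0.0400 + 0.0529 + 0.1156 = 0.2314
B_I = 1 / 0.2314 = 4.3215
Σp_IVᵢ² = 0.02² + 0.02² + 0.03² + 0.03² + 0.43² + 0.47² = 0.0004 + 0.0004 + 0.0009 + 0.0009 + 0.1849 + 0.2209 = 0.4084
B_IV = 1 / 0.4084 = 2.4486
Ranking by B (broadest → narrowest): morphospecies I (4.32) > morphospecies III (3.92) > morphospecies IV (2.45)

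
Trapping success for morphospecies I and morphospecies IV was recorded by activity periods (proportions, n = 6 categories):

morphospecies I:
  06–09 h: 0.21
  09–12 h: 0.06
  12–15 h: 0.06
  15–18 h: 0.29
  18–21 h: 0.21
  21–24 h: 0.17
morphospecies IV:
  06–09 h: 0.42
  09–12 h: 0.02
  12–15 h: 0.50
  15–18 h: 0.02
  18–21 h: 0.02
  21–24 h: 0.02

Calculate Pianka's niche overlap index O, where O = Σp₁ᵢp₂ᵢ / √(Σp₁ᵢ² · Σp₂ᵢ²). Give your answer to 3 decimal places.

Σ p₁ᵢp₂ᵢ = 0.0882 + 0.0012 + 0.0300 + 0.0058 + 0.0042 + 0.0034 = 0.1328
Σp_1ᵢ² = 0.21² + 0.06² + 0.06² + 0.29² + 0.21² + 0.17² = 0.0441 + 0.0036 + 0.0036 + 0.0841 + 0.0441 + 0.0289 = 0.2084
Σp_2ᵢ² = 0.42² + 0.02² + 0.50² + 0.02² + 0.02² + 0.02² = 0.1764 + 0.0004 + 0.2500 + 0.0004 + 0.0004 + 0.0004 = 0.4280
O = 0.1328 / √(0.2084 × 0.4280) = 0.1328 / 0.298656 = 0.44466

0.445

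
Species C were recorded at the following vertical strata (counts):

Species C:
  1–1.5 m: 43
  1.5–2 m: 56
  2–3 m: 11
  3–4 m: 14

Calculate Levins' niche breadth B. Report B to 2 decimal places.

Proportions for Species C (n=124): 43/124=0.3468, 56/124=0.4516, 11/124=0.0887, 14/124=0.1129
Σpᵢ² = 0.3468² + 0.4516² + 0.0887² + 0.1129² = 0.120270 + 0.203943 + 0.007868 + 0.012746 = 0.344827
B = 1 / 0.344827 = 2.9000

2.90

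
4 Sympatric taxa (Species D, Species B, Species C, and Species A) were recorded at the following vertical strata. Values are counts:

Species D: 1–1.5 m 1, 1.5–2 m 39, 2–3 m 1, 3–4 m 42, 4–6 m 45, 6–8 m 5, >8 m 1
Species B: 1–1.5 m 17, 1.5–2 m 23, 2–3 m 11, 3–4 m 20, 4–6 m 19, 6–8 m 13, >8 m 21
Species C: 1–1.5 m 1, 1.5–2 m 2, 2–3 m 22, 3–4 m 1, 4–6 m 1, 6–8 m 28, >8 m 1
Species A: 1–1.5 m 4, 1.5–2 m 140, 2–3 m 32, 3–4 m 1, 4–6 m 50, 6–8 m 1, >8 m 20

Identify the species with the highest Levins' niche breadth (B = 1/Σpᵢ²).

Proportions for Species D (n=134): 1/134=0.0075, 39/134=0.2910, 1/134=0.0075, 42/134=0.3134, 45/134=0.3358, 5/134=0.0373, 1/134=0.0075
Proportions for Species B (n=124): 17/124=0.1371, 23/124=0.1855, 11/124=0.0887, 20/124=0.1613, 19/124=0.1532, 13/124=0.1048, 21/124=0.1694
Proportions for Species C (n=56): 1/56=0.0179, 2/56=0.0357, 22/56=0.3929, 1/56=0.0179, 1/56=0.0179, 28/56=0.5000, 1/56=0.0179
Proportions for Species A (n=248): 4/248=0.0161, 140/248=0.5645, 32/248=0.1290, 1/248=0.0040, 50/248=0.2016, 1/248=0.0040, 20/248=0.0806
Σp_Dᵢ² = 0.0075² + 0.2910² + 0.0075² + 0.3134² + 0.3358² + 0.0373² + 0.0075² = 0.000056 + 0.084681 + 0.000056 + 0.098220 + 0.112762 + 0.001391 + 0.000056 = 0.297222
B_D = 1 / 0.297222 = 3.3645
Σp_Bᵢ² = 0.1371² + 0.1855² + 0.0887² + 0.1613² + 0.1532² + 0.1048² + 0.1694² = 0.018796 + 0.034410 + 0.007868 + 0.026018 + 0.023470 + 0.010983 + 0.028696 = 0.150241
B_B = 1 / 0.150241 = 6.6560
Σp_Cᵢ² = 0.0179² + 0.0357² + 0.3929² + 0.0179² + 0.0179² + 0.5000² + 0.0179² = 0.000320 + 0.001274 + 0.154370 + 0.000320 + 0.000320 + 0.250000 + 0.000320 = 0.406924
B_C = 1 / 0.406924 = 2.4575
Σp_Aᵢ² = 0.0161² + 0.5645² + 0.1290² + 0.0040² + 0.2016² + 0.0040² + 0.0806² = 0.000259 + 0.318660 + 0.016641 + 0.000016 + 0.040643 + 0.000016 + 0.006496 = 0.382731
B_A = 1 / 0.382731 = 2.6128
Highest B → broadest niche (most generalist): Species B (B = 6.66).

Species B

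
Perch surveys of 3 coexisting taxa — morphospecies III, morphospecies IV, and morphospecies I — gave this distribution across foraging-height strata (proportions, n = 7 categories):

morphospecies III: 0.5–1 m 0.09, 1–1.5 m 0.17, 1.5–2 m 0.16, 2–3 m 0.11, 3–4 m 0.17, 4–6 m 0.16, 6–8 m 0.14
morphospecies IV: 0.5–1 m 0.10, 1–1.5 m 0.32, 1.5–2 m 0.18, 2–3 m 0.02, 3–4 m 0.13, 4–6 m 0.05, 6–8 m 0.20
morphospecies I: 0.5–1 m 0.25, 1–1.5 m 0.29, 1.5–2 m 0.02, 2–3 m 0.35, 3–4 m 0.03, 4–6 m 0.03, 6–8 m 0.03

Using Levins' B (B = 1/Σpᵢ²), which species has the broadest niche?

morphospecies III

Σp_IIIᵢ² = 0.09² + 0.17² + 0.16² + 0.11² + 0.17² + 0.16² + 0.14² = 0.0081 + 0.0289 + 0.0256 + 0.0121 + 0.0289 + 0.0256 + 0.0196 = 0.1488
B_III = 1 / 0.1488 = 6.7204
Σp_IVᵢ² = 0.10² + 0.32² + 0.18² + 0.02² + 0.13² + 0.05² + 0.20² = 0.0100 + 0.1024 + 0.0324 + 0.0004 + 0.0169 + 0.0025 + 0.0400 = 0.2046
B_IV = 1 / 0.2046 = 4.8876
Σp_Iᵢ² = 0.25² + 0.29² + 0.02² + 0.35² + 0.03² + 0.03² + 0.03² = 0.0625 + 0.0841 + 0.0004 + 0.1225 + 0.0009 + 0.0009 + 0.0009 = 0.2722
B_I = 1 / 0.2722 = 3.6738
Highest B → broadest niche (most generalist): morphospecies III (B = 6.72).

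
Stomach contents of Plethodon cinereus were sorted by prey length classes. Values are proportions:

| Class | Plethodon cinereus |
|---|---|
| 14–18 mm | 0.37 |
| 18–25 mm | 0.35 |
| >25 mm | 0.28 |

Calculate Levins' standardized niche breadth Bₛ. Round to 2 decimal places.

0.98

Σpᵢ² = 0.37² + 0.35² + 0.28² = 0.1369 + 0.1225 + 0.0784 = 0.3378
B = 1 / 0.3378 = 2.9603
Bₛ = (B − 1)/(n − 1) = (2.9603 − 1)/(3 − 1) = 1.9603/2 = 0.9802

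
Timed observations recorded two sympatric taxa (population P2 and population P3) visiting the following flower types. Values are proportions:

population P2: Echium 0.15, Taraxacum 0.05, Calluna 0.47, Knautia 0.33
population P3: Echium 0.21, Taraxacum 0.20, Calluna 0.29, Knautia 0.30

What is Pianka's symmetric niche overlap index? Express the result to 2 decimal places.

0.91

Σ p₁ᵢp₂ᵢ = 0.0315 + 0.0100 + 0.1363 + 0.0990 = 0.2768
Σp_1ᵢ² = 0.15² + 0.05² + 0.47² + 0.33² = 0.0225 + 0.0025 + 0.2209 + 0.1089 = 0.3548
Σp_2ᵢ² = 0.21² + 0.20² + 0.29² + 0.30² = 0.0441 + 0.0400 + 0.0841 + 0.0900 = 0.2582
O = 0.2768 / √(0.3548 × 0.2582) = 0.2768 / 0.30267 = 0.9145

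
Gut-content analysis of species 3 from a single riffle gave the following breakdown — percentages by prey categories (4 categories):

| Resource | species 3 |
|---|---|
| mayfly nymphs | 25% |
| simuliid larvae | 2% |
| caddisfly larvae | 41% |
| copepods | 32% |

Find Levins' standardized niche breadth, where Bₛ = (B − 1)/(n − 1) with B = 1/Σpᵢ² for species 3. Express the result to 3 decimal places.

Convert percentages to proportions (divide by 100).
Σpᵢ² = 0.25² + 0.02² + 0.41² + 0.32² = 0.0625 + 0.0004 + 0.1681 + 0.1024 = 0.3334
B = 1 / 0.3334 = 2.99940
Bₛ = (B − 1)/(n − 1) = (2.99940 − 1)/(4 − 1) = 1.99940/3 = 0.66647

0.666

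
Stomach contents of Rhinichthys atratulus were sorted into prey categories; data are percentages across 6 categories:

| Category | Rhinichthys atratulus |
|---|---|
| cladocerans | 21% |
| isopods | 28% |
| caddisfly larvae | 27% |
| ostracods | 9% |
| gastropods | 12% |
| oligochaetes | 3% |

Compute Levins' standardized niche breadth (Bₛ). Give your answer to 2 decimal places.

0.71

Convert percentages to proportions (divide by 100).
Σpᵢ² = 0.21² + 0.28² + 0.27² + 0.09² + 0.12² + 0.03² = 0.0441 + 0.0784 + 0.0729 + 0.0081 + 0.0144 + 0.0009 = 0.2188
B = 1 / 0.2188 = 4.5704
Bₛ = (B − 1)/(n − 1) = (4.5704 − 1)/(6 − 1) = 3.5704/5 = 0.7141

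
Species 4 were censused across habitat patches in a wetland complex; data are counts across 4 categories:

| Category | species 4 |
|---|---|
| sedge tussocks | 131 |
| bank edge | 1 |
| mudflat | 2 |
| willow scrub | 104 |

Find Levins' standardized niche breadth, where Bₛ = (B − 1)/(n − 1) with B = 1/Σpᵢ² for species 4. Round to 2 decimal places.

Proportions for species 4 (n=238): 131/238=0.5504, 1/238=0.0042, 2/238=0.0084, 104/238=0.4370
Σpᵢ² = 0.5504² + 0.0042² + 0.0084² + 0.4370² = 0.302940 + 0.000018 + 0.000071 + 0.190969 = 0.493998
B = 1 / 0.493998 = 2.0243
Bₛ = (B − 1)/(n − 1) = (2.0243 − 1)/(4 − 1) = 1.0243/3 = 0.3414

0.34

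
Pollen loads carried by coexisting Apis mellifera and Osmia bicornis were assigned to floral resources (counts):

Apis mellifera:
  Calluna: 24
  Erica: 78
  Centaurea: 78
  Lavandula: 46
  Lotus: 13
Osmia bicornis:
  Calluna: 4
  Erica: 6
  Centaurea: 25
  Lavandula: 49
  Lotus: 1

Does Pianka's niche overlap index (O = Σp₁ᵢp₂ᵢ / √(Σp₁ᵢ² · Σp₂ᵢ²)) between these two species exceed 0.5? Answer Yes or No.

Proportions for Apis mellifera (n=239): 24/239=0.1004, 78/239=0.3264, 78/239=0.3264, 46/239=0.1925, 13/239=0.0544
Proportions for Osmia bicornis (n=85): 4/85=0.0471, 6/85=0.0706, 25/85=0.2941, 49/85=0.5765, 1/85=0.0118
Σ p₁ᵢp₂ᵢ = 0.004729 + 0.023044 + 0.095994 + 0.110976 + 0.000642 = 0.235385
Σp_1ᵢ² = 0.1004² + 0.3264² + 0.3264² + 0.1925² + 0.0544² = 0.010080 + 0.106537 + 0.106537 + 0.037056 + 0.002959 = 0.263169
Σp_2ᵢ² = 0.0471² + 0.0706² + 0.2941² + 0.5765² + 0.0118² = 0.002218 + 0.004984 + 0.086495 + 0.332352 + 0.000139 = 0.426188
O = 0.235385 / √(0.263169 × 0.426188) = 0.235385 / 0.3349022 = 0.7028
O = 0.7028 > 0.5 → Yes.

Yes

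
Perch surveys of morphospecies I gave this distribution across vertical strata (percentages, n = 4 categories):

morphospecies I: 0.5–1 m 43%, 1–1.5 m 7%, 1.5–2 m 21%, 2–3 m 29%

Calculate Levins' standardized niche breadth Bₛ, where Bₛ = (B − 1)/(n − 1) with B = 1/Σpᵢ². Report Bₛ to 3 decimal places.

Convert percentages to proportions (divide by 100).
Σpᵢ² = 0.43² + 0.07² + 0.21² + 0.29² = 0.1849 + 0.0049 + 0.0441 + 0.0841 = 0.3180
B = 1 / 0.3180 = 3.14465
Bₛ = (B − 1)/(n − 1) = (3.14465 − 1)/(4 − 1) = 2.14465/3 = 0.71488

0.715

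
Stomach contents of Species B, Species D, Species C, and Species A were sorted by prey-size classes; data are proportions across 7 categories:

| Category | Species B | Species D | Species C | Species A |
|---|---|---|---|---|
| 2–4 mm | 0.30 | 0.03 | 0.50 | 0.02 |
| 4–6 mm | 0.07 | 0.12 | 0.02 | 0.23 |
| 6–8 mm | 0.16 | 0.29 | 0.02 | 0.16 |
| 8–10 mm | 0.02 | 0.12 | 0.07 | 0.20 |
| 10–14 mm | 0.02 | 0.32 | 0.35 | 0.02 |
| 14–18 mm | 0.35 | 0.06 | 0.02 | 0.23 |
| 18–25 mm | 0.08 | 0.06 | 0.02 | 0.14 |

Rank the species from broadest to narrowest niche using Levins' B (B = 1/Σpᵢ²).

Species A > Species D > Species B > Species C

Σp_Bᵢ² = 0.30² + 0.07² + 0.16² + 0.02² + 0.02² + 0.35² + 0.08² = 0.0900 + 0.0049 + 0.0256 + 0.0004 + 0.0004 + 0.1225 + 0.0064 = 0.2502
B_B = 1 / 0.2502 = 3.9968
Σp_Dᵢ² = 0.03² + 0.12² + 0.29² + 0.12² + 0.32² + 0.06² + 0.06² = 0.0009 + 0.0144 + 0.0841 + 0.0144 + 0.1024 + 0.0036 + 0.0036 = 0.2234
B_D = 1 / 0.2234 = 4.4763
Σp_Cᵢ² = 0.50² + 0.02² + 0.02² + 0.07² + 0.35² + 0.02² + 0.02² = 0.2500 + 0.0004 + 0.0004 + 0.0049 + 0.1225 + 0.0004 + 0.0004 = 0.3790
B_C = 1 / 0.3790 = 2.6385
Σp_Aᵢ² = 0.02² + 0.23² + 0.16² + 0.20² + 0.02² + 0.23² + 0.14² = 0.0004 + 0.0529 + 0.0256 + 0.0400 + 0.0004 + 0.0529 + 0.0196 = 0.1918
B_A = 1 / 0.1918 = 5.2138
Ranking by B (broadest → narrowest): Species A (5.21) > Species D (4.48) > Species B (4.00) > Species C (2.64)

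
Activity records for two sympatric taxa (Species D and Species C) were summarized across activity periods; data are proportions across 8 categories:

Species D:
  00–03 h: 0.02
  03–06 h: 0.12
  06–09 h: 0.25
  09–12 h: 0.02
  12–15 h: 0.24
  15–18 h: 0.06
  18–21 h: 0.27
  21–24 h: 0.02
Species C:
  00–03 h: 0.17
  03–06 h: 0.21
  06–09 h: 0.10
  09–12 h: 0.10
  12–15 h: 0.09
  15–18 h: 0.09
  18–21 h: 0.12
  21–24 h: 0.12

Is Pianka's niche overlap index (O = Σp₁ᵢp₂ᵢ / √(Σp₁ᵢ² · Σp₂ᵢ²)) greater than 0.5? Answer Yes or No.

Yes

Σ p₁ᵢp₂ᵢ = 0.0034 + 0.0252 + 0.0250 + 0.0020 + 0.0216 + 0.0054 + 0.0324 + 0.0024 = 0.1174
Σp_1ᵢ² = 0.02² + 0.12² + 0.25² + 0.02² + 0.24² + 0.06² + 0.27² + 0.02² = 0.0004 + 0.0144 + 0.0625 + 0.0004 + 0.0576 + 0.0036 + 0.0729 + 0.0004 = 0.2122
Σp_2ᵢ² = 0.17² + 0.21² + 0.10² + 0.10² + 0.09² + 0.09² + 0.12² + 0.12² = 0.0289 + 0.0441 + 0.0100 + 0.0100 + 0.0081 + 0.0081 + 0.0144 + 0.0144 = 0.1380
O = 0.1174 / √(0.2122 × 0.1380) = 0.1174 / 0.17112 = 0.6861
O = 0.6861 > 0.5 → Yes.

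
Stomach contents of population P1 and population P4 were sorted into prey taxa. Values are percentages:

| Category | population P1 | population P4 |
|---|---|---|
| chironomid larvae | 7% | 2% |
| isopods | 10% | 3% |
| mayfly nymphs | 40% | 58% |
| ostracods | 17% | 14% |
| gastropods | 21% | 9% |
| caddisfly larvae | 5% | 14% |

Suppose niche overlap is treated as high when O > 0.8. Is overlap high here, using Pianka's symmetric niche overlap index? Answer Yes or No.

Convert percentages to proportions (divide by 100).
Σ p₁ᵢp₂ᵢ = 0.0014 + 0.0030 + 0.2320 + 0.0238 + 0.0189 + 0.0070 = 0.2861
Σp_1ᵢ² = 0.07² + 0.10² + 0.40² + 0.17² + 0.21² + 0.05² = 0.0049 + 0.0100 + 0.1600 + 0.0289 + 0.0441 + 0.0025 = 0.2504
Σp_2ᵢ² = 0.02² + 0.03² + 0.58² + 0.14² + 0.09² + 0.14² = 0.0004 + 0.0009 + 0.3364 + 0.0196 + 0.0081 + 0.0196 = 0.3850
O = 0.2861 / √(0.2504 × 0.3850) = 0.2861 / 0.31049 = 0.9214
O = 0.9214 > 0.8 → Yes.

Yes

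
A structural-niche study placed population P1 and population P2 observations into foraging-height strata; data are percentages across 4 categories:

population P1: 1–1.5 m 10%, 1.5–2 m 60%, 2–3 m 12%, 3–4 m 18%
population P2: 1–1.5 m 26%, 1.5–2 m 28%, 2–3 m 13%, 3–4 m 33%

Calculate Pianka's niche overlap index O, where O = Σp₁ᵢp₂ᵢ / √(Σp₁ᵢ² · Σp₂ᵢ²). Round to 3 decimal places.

0.799

Convert percentages to proportions (divide by 100).
Σ p₁ᵢp₂ᵢ = 0.0260 + 0.1680 + 0.0156 + 0.0594 = 0.2690
Σp_1ᵢ² = 0.10² + 0.60² + 0.12² + 0.18² = 0.0100 + 0.3600 + 0.0144 + 0.0324 = 0.4168
Σp_2ᵢ² = 0.26² + 0.28² + 0.13² + 0.33² = 0.0676 + 0.0784 + 0.0169 + 0.1089 = 0.2718
O = 0.2690 / √(0.4168 × 0.2718) = 0.2690 / 0.336580 = 0.79922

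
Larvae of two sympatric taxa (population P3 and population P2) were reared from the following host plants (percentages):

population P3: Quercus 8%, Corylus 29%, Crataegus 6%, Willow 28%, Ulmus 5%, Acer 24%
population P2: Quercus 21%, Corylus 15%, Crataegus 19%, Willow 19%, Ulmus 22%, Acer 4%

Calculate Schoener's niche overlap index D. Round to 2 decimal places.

0.57

Convert percentages to proportions (divide by 100).
Σ|p₁ᵢ − p₂ᵢ| = 0.13 + 0.14 + 0.13 + 0.09 + 0.17 + 0.20 = 0.86
D = 1 − ½ × 0.86 = 1 − 0.430 = 0.5700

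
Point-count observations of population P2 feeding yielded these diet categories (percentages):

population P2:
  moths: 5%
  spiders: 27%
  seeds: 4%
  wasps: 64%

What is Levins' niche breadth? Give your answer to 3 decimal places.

Convert percentages to proportions (divide by 100).
Σpᵢ² = 0.05² + 0.27² + 0.04² + 0.64² = 0.0025 + 0.0729 + 0.0016 + 0.4096 = 0.4866
B = 1 / 0.4866 = 2.05508

2.055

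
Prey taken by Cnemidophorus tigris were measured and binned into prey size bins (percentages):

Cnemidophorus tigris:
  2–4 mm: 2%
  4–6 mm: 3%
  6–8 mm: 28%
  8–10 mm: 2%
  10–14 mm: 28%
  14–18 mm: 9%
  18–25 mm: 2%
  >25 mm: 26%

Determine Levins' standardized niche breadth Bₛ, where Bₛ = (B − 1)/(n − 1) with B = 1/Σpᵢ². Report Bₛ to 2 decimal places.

Convert percentages to proportions (divide by 100).
Σpᵢ² = 0.02² + 0.03² + 0.28² + 0.02² + 0.28² + 0.09² + 0.02² + 0.26² = 0.0004 + 0.0009 + 0.0784 + 0.0004 + 0.0784 + 0.0081 + 0.0004 + 0.0676 = 0.2346
B = 1 / 0.2346 = 4.2626
Bₛ = (B − 1)/(n − 1) = (4.2626 − 1)/(8 − 1) = 3.2626/7 = 0.4661

0.47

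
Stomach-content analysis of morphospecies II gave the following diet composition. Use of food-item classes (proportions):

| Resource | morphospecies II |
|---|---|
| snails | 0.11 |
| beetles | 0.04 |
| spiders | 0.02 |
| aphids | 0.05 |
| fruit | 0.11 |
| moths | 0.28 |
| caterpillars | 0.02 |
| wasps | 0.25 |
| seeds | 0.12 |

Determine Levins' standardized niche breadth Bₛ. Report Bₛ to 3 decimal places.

Σpᵢ² = 0.11² + 0.04² + 0.02² + 0.05² + 0.11² + 0.28² + 0.02² + 0.25² + 0.12² = 0.0121 + 0.0016 + 0.0004 + 0.0025 + 0.0121 + 0.0784 + 0.0004 + 0.0625 + 0.0144 = 0.1844
B = 1 / 0.1844 = 5.42299
Bₛ = (B − 1)/(n − 1) = (5.42299 − 1)/(9 − 1) = 4.42299/8 = 0.55287

0.553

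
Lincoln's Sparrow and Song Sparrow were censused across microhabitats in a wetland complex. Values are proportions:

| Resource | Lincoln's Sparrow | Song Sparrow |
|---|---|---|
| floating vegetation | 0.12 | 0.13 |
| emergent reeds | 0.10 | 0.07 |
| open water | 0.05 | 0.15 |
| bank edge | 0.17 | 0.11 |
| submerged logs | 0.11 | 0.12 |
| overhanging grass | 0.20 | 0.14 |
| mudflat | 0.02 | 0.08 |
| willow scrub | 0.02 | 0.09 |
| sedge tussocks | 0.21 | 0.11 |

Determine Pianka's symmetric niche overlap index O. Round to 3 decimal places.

Σ p₁ᵢp₂ᵢ = 0.0156 + 0.0070 + 0.0075 + 0.0187 + 0.0132 + 0.0280 + 0.0016 + 0.0018 + 0.0231 = 0.1165
Σp_1ᵢ² = 0.12² + 0.10² + 0.05² + 0.17² + 0.11² + 0.20² + 0.02² + 0.02² + 0.21² = 0.0144 + 0.0100 + 0.0025 + 0.0289 + 0.0121 + 0.0400 + 0.0004 + 0.0004 + 0.0441 = 0.1528
Σp_2ᵢ² = 0.13² + 0.07² + 0.15² + 0.11² + 0.12² + 0.14² + 0.08² + 0.09² + 0.11² = 0.0169 + 0.0049 + 0.0225 + 0.0121 + 0.0144 + 0.0196 + 0.0064 + 0.0081 + 0.0121 = 0.1170
O = 0.1165 / √(0.1528 × 0.1170) = 0.1165 / 0.133707 = 0.87131

0.871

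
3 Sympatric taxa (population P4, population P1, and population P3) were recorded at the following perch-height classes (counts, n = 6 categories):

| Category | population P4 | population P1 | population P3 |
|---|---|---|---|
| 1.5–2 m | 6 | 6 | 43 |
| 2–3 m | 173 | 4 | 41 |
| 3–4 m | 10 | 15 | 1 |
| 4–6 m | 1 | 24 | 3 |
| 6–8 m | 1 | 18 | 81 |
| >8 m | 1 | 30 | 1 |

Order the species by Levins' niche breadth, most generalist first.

Proportions for population P4 (n=192): 6/192=0.0313, 173/192=0.9010, 10/192=0.0521, 1/192=0.0052, 1/192=0.0052, 1/192=0.0052
Proportions for population P1 (n=97): 6/97=0.0619, 4/97=0.0412, 15/97=0.1546, 24/97=0.2474, 18/97=0.1856, 30/97=0.3093
Proportions for population P3 (n=170): 43/170=0.2529, 41/170=0.2412, 1/170=0.0059, 3/170=0.0176, 81/170=0.4765, 1/170=0.0059
Σp_P4ᵢ² = 0.0313² + 0.9010² + 0.0521² + 0.0052² + 0.0052² + 0.0052² = 0.000980 + 0.811801 + 0.002714 + 0.000027 + 0.000027 + 0.000027 = 0.815576
B_P4 = 1 / 0.815576 = 1.2261
Σp_P1ᵢ² = 0.0619² + 0.0412² + 0.1546² + 0.2474² + 0.1856² + 0.3093² = 0.003832 + 0.001697 + 0.023901 + 0.061207 + 0.034447 + 0.095666 = 0.220750
B_P1 = 1 / 0.220750 = 4.5300
Σp_P3ᵢ² = 0.2529² + 0.2412² + 0.0059² + 0.0176² + 0.4765² + 0.0059² = 0.063958 + 0.058177 + 0.000035 + 0.000310 + 0.227052 + 0.000035 = 0.349567
B_P3 = 1 / 0.349567 = 2.8607
Ranking by B (broadest → narrowest): population P1 (4.53) > population P3 (2.86) > population P4 (1.23)

population P1 > population P3 > population P4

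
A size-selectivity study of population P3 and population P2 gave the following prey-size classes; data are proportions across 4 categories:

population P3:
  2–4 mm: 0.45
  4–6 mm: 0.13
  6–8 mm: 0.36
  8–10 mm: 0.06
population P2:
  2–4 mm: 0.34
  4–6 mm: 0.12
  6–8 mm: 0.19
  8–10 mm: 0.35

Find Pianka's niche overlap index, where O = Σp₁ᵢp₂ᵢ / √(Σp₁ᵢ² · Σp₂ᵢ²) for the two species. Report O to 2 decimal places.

0.81

Σ p₁ᵢp₂ᵢ = 0.1530 + 0.0156 + 0.0684 + 0.0210 = 0.2580
Σp_1ᵢ² = 0.45² + 0.13² + 0.36² + 0.06² = 0.2025 + 0.0169 + 0.1296 + 0.0036 = 0.3526
Σp_2ᵢ² = 0.34² + 0.12² + 0.19² + 0.35² = 0.1156 + 0.0144 + 0.0361 + 0.1225 = 0.2886
O = 0.2580 / √(0.3526 × 0.2886) = 0.2580 / 0.31900 = 0.8088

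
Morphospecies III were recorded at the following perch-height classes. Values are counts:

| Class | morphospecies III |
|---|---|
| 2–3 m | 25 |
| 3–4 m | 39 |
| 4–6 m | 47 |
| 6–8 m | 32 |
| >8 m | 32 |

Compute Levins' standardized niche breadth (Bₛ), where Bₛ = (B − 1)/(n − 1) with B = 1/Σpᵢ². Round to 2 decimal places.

Proportions for morphospecies III (n=175): 25/175=0.1429, 39/175=0.2229, 47/175=0.2686, 32/175=0.1829, 32/175=0.1829
Σpᵢ² = 0.1429² + 0.2229² + 0.2686² + 0.1829² + 0.1829² = 0.020420 + 0.049684 + 0.072146 + 0.033452 + 0.033452 = 0.209154
B = 1 / 0.209154 = 4.7812
Bₛ = (B − 1)/(n − 1) = (4.7812 − 1)/(5 − 1) = 3.7812/4 = 0.9453

0.95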